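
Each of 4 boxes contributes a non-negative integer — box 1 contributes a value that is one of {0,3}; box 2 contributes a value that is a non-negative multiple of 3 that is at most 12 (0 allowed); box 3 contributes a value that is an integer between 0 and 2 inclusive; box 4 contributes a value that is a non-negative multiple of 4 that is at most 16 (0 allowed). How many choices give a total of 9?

5

The generating function for the choices is (1 + z³)·(1 + z³ + z⁶ + z⁹ + z¹²)·(1 + z + z²)·(1 + z⁴ + z⁸ + z¹² + z¹⁶); the count is [z⁹].
(1 + z³) has coefficients 1,0,0,1 for degrees 0…3.
(1 + z³ + z⁶ + z⁹ + z¹²) has coefficients 1,0,0,1,0,0,1,0,0,1 for degrees 0…9.
Multiplying by (1 + z + z²) gives running coefficients 1,1,1,1,1,1,1,1,1,1 for degrees 0…9.
Finally multiplying by (1 + z⁴ + z⁸ + z¹² + z¹⁶), the product of all factors after the first has coefficients 1,1,1,1,2,2,2,2,3,3 for degrees 0…9.
[z⁹] = 1·3 + 1·2 = 5.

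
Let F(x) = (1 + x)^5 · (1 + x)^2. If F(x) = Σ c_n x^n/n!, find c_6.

The EGF product rule gives c_6 = Σ_{k_1+k_2=6} C(6; k_1,k_2) · ∏ g_i(k_i), where (1+x)^5 gives the falling factorial (5)_k; (1+x)^2 gives the falling factorial (2)_k.
g_1(k) for k = 0…6: 1, 5, 20, 60, 120, 120, 0.
g_2(k) for k = 0…6: 1, 2, 2, 0, 0, 0, 0.
c_6 = Σ_k C(6,k)·g_1(k)·g_2(6−k) = 15·120·2 + 6·120·2 = 3600 + 1440 = 5040.

5040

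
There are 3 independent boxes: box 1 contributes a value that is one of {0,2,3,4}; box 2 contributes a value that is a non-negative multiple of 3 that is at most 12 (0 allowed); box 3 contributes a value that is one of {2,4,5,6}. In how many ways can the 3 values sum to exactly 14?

The generating function for the choices is (1 + y² + y³ + y⁴)·(1 + y³ + y⁶ + y⁹ + y¹²)·(y² + y⁴ + y⁵ + y⁶); the count is [y¹⁴].
(1 + y² + y³ + y⁴) has coefficients 1,0,1,1,1 for degrees 0…4.
(1 + y³ + y⁶ + y⁹ + y¹²) has coefficients 1,0,0,1,0,0,1,0,0,1,0,0,1,0,0 for degrees 0…14.
Finally multiplying by (y² + y⁴ + y⁵ + y⁶), the product of all factors after the first has coefficients 0,0,1,0,1,2,1,1,2,1,1,2,1,1,2 for degrees 0…14.
[y¹⁴] = 1·2 + 1·1 + 1·2 + 1·1 = 6.

6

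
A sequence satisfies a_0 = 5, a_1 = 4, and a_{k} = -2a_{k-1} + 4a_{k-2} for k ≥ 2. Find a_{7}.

The ordinary generating function has denominator 1 + 2x - 4x^2.
Iterating the recurrence: a_0,…,a_{7} = 5, 4, 12, -8, 64, -160, 576, -1792.

-1792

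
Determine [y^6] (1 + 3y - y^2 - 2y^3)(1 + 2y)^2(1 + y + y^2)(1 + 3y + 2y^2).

(1 + 3y - y^2 - 2y^3) has coefficients 1,3,-1,-2 for degrees 0…3.
(1 + 2y)^2 has coefficients 1,4,4,0,0,0,0 for degrees 0…6.
Multiplying by (1 + y + y^2) gives running coefficients 1,5,9,8,4,0,0 for degrees 0…6.
Finally multiplying by (1 + 3y + 2y^2), the product of all factors after the first has coefficients 1,8,26,45,46,28,8 for degrees 0…6.
[y^6] = 1·8 + 3·28 − 1·46 − 2·45 = -44.

-44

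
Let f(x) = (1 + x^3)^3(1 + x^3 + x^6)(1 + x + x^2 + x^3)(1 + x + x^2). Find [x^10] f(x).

(1 + x^3)^3 has coefficients 1,0,0,3,0,0,3,0,0,1 for degrees 0…9.
(1 + x^3 + x^6) has coefficients 1,0,0,1,0,0,1,0,0,0,0 for degrees 0…10.
Multiplying by (1 + x + x^2 + x^3) gives running coefficients 1,1,1,2,1,1,2,1,1,1,0 for degrees 0…10.
Finally multiplying by (1 + x + x^2), the product of all factors after the first has coefficients 1,2,3,4,4,4,4,4,4,3,2 for degrees 0…10.
[x^10] = 1·2 + 3·4 + 3·4 + 1·2 = 28.

28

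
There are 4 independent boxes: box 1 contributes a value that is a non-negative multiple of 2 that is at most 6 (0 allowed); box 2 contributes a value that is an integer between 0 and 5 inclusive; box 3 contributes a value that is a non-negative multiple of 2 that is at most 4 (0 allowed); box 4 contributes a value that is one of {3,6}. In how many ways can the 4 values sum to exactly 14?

14

The generating function for the choices is (1 + y² + y⁴ + y⁶)·(1 + y + y² + y³ + y⁴ + y⁵)·(1 + y² + y⁴)·(y³ + y⁶); the count is [y¹⁴].
(1 + y² + y⁴ + y⁶) has coefficients 1,0,1,0,1,0,1 for degrees 0…6.
(1 + y + y² + y³ + y⁴ + y⁵) has coefficients 1,1,1,1,1,1,0,0,0,0,0,0,0,0,0 for degrees 0…14.
Multiplying by (1 + y² + y⁴) gives running coefficients 1,1,2,2,3,3,2,2,1,1,0,0,0,0,0 for degrees 0…14.
Finally multiplying by (y³ + y⁶), the product of all factors after the first has coefficients 0,0,0,1,1,2,3,4,5,4,5,4,3,2,1 for degrees 0…14.
[y¹⁴] = 1·1 + 1·3 + 1·5 + 1·5 = 14.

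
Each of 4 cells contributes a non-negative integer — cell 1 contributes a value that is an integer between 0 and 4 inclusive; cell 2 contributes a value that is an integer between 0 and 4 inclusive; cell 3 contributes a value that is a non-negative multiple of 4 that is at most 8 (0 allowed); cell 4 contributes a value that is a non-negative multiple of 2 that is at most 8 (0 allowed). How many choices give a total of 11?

28

The generating function for the choices is (1 + z + z^2 + z^3 + z^4)·(1 + z + z^2 + z^3 + z^4)·(1 + z^4 + z^8)·(1 + z^2 + z^4 + z^6 + z^8); the count is [z^11].
(1 + z + z^2 + z^3 + z^4) has coefficients 1,1,1,1,1 for degrees 0…4.
(1 + z + z^2 + z^3 + z^4) has coefficients 1,1,1,1,1,0,0,0,0,0,0,0 for degrees 0…11.
Multiplying by (1 + z^4 + z^8) gives running coefficients 1,1,1,1,2,1,1,1,2,1,1,1 for degrees 0…11.
Finally multiplying by (1 + z^2 + z^4 + z^6 + z^8), the product of all factors after the first has coefficients 1,1,2,2,4,3,5,4,7,5,7,5 for degrees 0…11.
[z^11] = 1·5 + 1·7 + 1·5 + 1·7 + 1·4 = 28.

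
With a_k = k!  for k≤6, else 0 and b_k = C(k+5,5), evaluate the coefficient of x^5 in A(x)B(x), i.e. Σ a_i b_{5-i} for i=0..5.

880

This is [x^5] in the product of the two ordinary generating functions.
Σ = 1·252 + 1·126 + 2·56 + 6·21 + 24·6 + 120·1 = 880.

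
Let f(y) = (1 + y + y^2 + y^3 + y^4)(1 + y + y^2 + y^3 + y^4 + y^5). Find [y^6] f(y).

4

(1 + y + y^2 + y^3 + y^4) has coefficients 1,1,1,1,1 for degrees 0…4.
(1 + y + y^2 + y^3 + y^4 + y^5) has coefficients 1,1,1,1,1,1,0 for degrees 0…6.
[y^6] = 1·0 + 1·1 + 1·1 + 1·1 + 1·1 = 4.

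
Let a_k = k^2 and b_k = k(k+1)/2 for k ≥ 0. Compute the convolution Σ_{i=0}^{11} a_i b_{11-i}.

3289

This is [x^11] in the product of the two ordinary generating functions.
Σ = 0·66 + 1·55 + 4·45 + 9·36 + 16·28 + 25·21 + 36·15 + 49·10 + 64·6 + 81·3 + 100·1 + 121·0 = 3289.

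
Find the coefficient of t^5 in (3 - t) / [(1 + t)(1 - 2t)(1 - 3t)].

The denominator gives the recurrence a_n = 4a_(n−1) − a_(n−2) − 6a_(n−3) for n ≥ 3; the numerator fixes a_0 = 3, a_1 = 11, a_2 = 41.
Iterating: 3, 11, 41, 135, 433, 1351, so a_5 = 1351.

1351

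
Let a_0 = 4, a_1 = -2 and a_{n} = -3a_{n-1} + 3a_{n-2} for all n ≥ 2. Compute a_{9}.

-182412

The ordinary generating function has denominator 1 + 3z - 3z^2.
Iterating the recurrence: a_0,…,a_{9} = 4, -2, 18, -60, 234, -882, 3348, -12690, 48114, -182412.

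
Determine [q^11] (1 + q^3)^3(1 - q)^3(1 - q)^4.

(1 + q^3)^3 has coefficients 1,0,0,3,0,0,3,0,0,1 for degrees 0…9.
(1 - q)^3 has coefficients 1,-3,3,-1,0,0,0,0,0,0,0,0 for degrees 0…11.
Finally multiplying by (1 - q)^4, the product of all factors after the first has coefficients 1,-7,21,-35,35,-21,7,-1,0,0,0,0 for degrees 0…11.
[q^11] = 1·0 + 3·0 + 3·(-21) + 1·21 = -42.

-42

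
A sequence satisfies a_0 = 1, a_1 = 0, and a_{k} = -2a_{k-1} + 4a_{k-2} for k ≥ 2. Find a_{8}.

The ordinary generating function has denominator 1 + 2x - 4x^2.
Iterating the recurrence: a_0,…,a_{8} = 1, 0, 4, -8, 32, -96, 320, -1024, 3328.

3328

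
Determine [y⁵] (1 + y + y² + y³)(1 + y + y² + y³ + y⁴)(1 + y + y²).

(1 + y + y² + y³) has coefficients 1,1,1,1 for degrees 0…3.
(1 + y + y² + y³ + y⁴) has coefficients 1,1,1,1,1,0 for degrees 0…5.
Finally multiplying by (1 + y + y²), the product of all factors after the first has coefficients 1,2,3,3,3,2 for degrees 0…5.
[y⁵] = 1·2 + 1·3 + 1·3 + 1·3 = 11.

11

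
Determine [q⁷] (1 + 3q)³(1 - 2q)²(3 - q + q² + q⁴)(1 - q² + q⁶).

(1 + 3q)³ has coefficients 1,9,27,27 for degrees 0…3.
(1 - 2q)² has coefficients 1,-4,4,0,0,0,0,0 for degrees 0…7.
Multiplying by (3 - q + q² + q⁴) gives running coefficients 3,-13,17,-8,5,-4,4,0 for degrees 0…7.
Finally multiplying by (1 - q² + q⁶), the product of all factors after the first has coefficients 3,-13,14,5,-12,4,2,-9 for degrees 0…7.
[q⁷] = 1·(-9) + 9·2 + 27·4 + 27·(-12) = -207.

-207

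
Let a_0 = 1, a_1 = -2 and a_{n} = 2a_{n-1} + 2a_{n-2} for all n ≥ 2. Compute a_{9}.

The ordinary generating function has denominator 1 - 2q - 2q^2.
Iterating the recurrence: a_0,…,a_{9} = 1, -2, -2, -8, -20, -56, -152, -416, -1136, -3104.

-3104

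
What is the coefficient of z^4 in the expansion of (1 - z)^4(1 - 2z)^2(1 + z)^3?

-21

(1 - z)^4 has coefficients 1,-4,6,-4,1 for degrees 0…4.
(1 - 2z)^2 has coefficients 1,-4,4,0,0 for degrees 0…4.
Finally multiplying by (1 + z)^3, the product of all factors after the first has coefficients 1,-1,-5,1,8 for degrees 0…4.
[z^4] = 1·8 − 4·1 + 6·(-5) − 4·(-1) + 1·1 = -21.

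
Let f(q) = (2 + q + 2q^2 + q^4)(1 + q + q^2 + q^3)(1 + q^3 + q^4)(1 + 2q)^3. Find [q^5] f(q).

(2 + q + 2q^2 + q^4) has coefficients 2,1,2,0,1 for degrees 0…4.
(1 + q + q^2 + q^3) has coefficients 1,1,1,1,0,0 for degrees 0…5.
Multiplying by (1 + q^3 + q^4) gives running coefficients 1,1,1,2,2,2 for degrees 0…5.
Finally multiplying by (1 + 2q)^3, the product of all factors after the first has coefficients 1,7,19,28,34,46 for degrees 0…5.
[q^5] = 2·46 + 1·34 + 2·28 + 1·7 = 189.

189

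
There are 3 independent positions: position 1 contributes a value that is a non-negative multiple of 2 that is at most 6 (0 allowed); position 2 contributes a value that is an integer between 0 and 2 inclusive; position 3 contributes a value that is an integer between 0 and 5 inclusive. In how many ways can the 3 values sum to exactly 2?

4

The generating function for the choices is (1 + q² + q⁴ + q⁶)·(1 + q + q²)·(1 + q + q² + q³ + q⁴ + q⁵); the count is [q²].
(1 + q² + q⁴ + q⁶) has coefficients 1,0,1 for degrees 0…2.
(1 + q + q²) has coefficients 1,1,1 for degrees 0…2.
Finally multiplying by (1 + q + q² + q³ + q⁴ + q⁵), the product of all factors after the first has coefficients 1,2,3 for degrees 0…2.
[q²] = 1·3 + 1·1 = 4.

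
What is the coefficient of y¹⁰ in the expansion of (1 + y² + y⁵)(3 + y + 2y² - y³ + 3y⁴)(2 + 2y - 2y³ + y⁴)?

(1 + y² + y⁵) has coefficients 1,0,1,0,0,1 for degrees 0…5.
(3 + y + 2y² - y³ + 3y⁴) has coefficients 3,1,2,-1,3,0,0,0,0,0,0 for degrees 0…10.
Finally multiplying by (2 + 2y - 2y³ + y⁴), the product of all factors after the first has coefficients 6,8,6,-4,5,3,4,-7,3,0,0 for degrees 0…10.
[y¹⁰] = 1·0 + 1·3 + 1·3 = 6.

6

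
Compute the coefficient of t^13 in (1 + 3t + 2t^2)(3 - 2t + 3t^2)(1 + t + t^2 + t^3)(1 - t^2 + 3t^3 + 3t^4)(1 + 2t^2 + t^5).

(1 + 3t + 2t^2) has coefficients 1,3,2 for degrees 0…2.
(3 - 2t + 3t^2) has coefficients 3,-2,3,0,0,0,0,0,0,0,0,0,0,0 for degrees 0…13.
Multiplying by (1 + t + t^2 + t^3) gives running coefficients 3,1,4,4,1,3,0,0,0,0,0,0,0,0 for degrees 0…13.
Multiplying by (1 - t^2 + 3t^3 + 3t^4) gives running coefficients 3,1,1,12,9,14,23,12,12,9,0,0,0,0 for degrees 0…13.
Finally multiplying by (1 + 2t^2 + t^5), the product of all factors after the first has coefficients 3,1,7,14,11,41,42,41,70,42,38,41,12,12 for degrees 0…13.
[t^13] = 1·12 + 3·12 + 2·41 = 130.

130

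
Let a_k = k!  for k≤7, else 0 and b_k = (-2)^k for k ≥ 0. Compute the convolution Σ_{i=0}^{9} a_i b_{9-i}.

15424

Write out a_i and b_{9-i} for i = 0,…,9 and sum the products.
Σ = 1·(-512) + 1·256 + 2·(-128) + 6·64 + 24·(-32) + 120·16 + 720·(-8) + 5040·4 + 0·(-2) + 0·1 = 15424.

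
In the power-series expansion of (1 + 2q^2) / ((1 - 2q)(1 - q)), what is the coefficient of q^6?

189

The denominator gives the recurrence a_n = 3a_(n−1) − 2a_(n−2) for n ≥ 3; the numerator fixes a_0 = 1, a_1 = 3, a_2 = 9.
Iterating: 1, 3, 9, 21, 45, 93, 189, so a_6 = 189.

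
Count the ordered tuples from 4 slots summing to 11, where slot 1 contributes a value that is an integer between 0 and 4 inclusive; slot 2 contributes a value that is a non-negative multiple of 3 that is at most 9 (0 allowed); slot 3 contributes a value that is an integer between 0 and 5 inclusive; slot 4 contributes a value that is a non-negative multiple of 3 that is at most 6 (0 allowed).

28

The generating function for the choices is (1 + z + z^2 + z^3 + z^4)·(1 + z^3 + z^6 + z^9)·(1 + z + z^2 + z^3 + z^4 + z^5)·(1 + z^3 + z^6); the count is [z^11].
(1 + z + z^2 + z^3 + z^4) has coefficients 1,1,1,1,1 for degrees 0…4.
(1 + z^3 + z^6 + z^9) has coefficients 1,0,0,1,0,0,1,0,0,1,0,0 for degrees 0…11.
Multiplying by (1 + z + z^2 + z^3 + z^4 + z^5) gives running coefficients 1,1,1,2,2,2,2,2,2,2,2,2 for degrees 0…11.
Finally multiplying by (1 + z^3 + z^6), the product of all factors after the first has coefficients 1,1,1,3,3,3,5,5,5,6,6,6 for degrees 0…11.
[z^11] = 1·6 + 1·6 + 1·6 + 1·5 + 1·5 = 28.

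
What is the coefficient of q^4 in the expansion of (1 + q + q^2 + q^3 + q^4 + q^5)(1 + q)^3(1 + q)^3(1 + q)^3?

256

(1 + q + q^2 + q^3 + q^4 + q^5) has coefficients 1,1,1,1,1 for degrees 0…4.
(1 + q)^3 has coefficients 1,3,3,1,0 for degrees 0…4.
Multiplying by (1 + q)^3 gives running coefficients 1,6,15,20,15 for degrees 0…4.
Finally multiplying by (1 + q)^3, the product of all factors after the first has coefficients 1,9,36,84,126 for degrees 0…4.
[q^4] = 1·126 + 1·84 + 1·36 + 1·9 + 1·1 = 256.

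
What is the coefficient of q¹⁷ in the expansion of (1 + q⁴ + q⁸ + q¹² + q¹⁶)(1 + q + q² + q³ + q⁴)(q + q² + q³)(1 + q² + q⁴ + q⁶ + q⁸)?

(1 + q⁴ + q⁸ + q¹² + q¹⁶) has coefficients 1,0,0,0,1,0,0,0,1,0,0,0,1,0,0,0,1 for degrees 0…16.
(1 + q + q² + q³ + q⁴) has coefficients 1,1,1,1,1,0,0,0,0,0,0,0,0,0,0,0,0,0 for degrees 0…17.
Multiplying by (q + q² + q³) gives running coefficients 0,1,2,3,3,3,2,1,0,0,0,0,0,0,0,0,0,0 for degrees 0…17.
Finally multiplying by (1 + q² + q⁴ + q⁶ + q⁸), the product of all factors after the first has coefficients 0,1,2,4,5,7,7,8,7,8,7,7,5,4,2,1,0,0 for degrees 0…17.
[q¹⁷] = 1·0 + 1·4 + 1·8 + 1·7 + 1·1 = 20.

20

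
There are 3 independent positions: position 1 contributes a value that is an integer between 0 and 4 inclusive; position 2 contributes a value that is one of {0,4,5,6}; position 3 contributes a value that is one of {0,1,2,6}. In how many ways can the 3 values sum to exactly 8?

10

The generating function for the choices is (1 + q + q^2 + q^3 + q^4)·(1 + q^4 + q^5 + q^6)·(1 + q + q^2 + q^6); the count is [q^8].
(1 + q + q^2 + q^3 + q^4) has coefficients 1,1,1,1,1 for degrees 0…4.
(1 + q^4 + q^5 + q^6) has coefficients 1,0,0,0,1,1,1,0,0 for degrees 0…8.
Finally multiplying by (1 + q + q^2 + q^6), the product of all factors after the first has coefficients 1,1,1,0,1,2,4,2,1 for degrees 0…8.
[q^8] = 1·1 + 1·2 + 1·4 + 1·2 + 1·1 = 10.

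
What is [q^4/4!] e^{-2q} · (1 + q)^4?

The EGF product rule gives c_4 = Σ_{k_1+k_2=4} C(4; k_1,k_2) · ∏ g_i(k_i), where e^{-2q} gives (-2)^k; (1+q)^4 gives the falling factorial (4)_k.
g_1(k) for k = 0…4: 1, -2, 4, -8, 16.
g_2(k) for k = 0…4: 1, 4, 12, 24, 24.
c_4 = Σ_k C(4,k)·g_1(k)·g_2(4−k) = 1·1·24 + 4·(-2)·24 + 6·4·12 + 4·(-8)·4 + 1·16·1 = 24 − 192 + 288 − 128 + 16 = 8.

8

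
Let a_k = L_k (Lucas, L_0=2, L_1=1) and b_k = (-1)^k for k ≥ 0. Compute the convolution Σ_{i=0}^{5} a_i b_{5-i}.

The convolution is the t^5 coefficient of A(t)B(t).
Σ = 2·(-1) + 1·1 + 3·(-1) + 4·1 + 7·(-1) + 11·1 = 4.

4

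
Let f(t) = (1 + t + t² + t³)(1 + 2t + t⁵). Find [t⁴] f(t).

(1 + t + t² + t³) has coefficients 1,1,1,1 for degrees 0…3.
(1 + 2t + t⁵) has coefficients 1,2,0,0,0 for degrees 0…4.
[t⁴] = 1·0 + 1·0 + 1·0 + 1·2 = 2.

2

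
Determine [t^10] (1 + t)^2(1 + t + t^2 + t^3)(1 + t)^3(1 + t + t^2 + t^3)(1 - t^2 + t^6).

(1 + t)^2 has coefficients 1,2,1 for degrees 0…2.
(1 + t + t^2 + t^3) has coefficients 1,1,1,1,0,0,0,0,0,0,0 for degrees 0…10.
Multiplying by (1 + t)^3 gives running coefficients 1,4,7,8,7,4,1,0,0,0,0 for degrees 0…10.
Multiplying by (1 + t + t^2 + t^3) gives running coefficients 1,5,12,20,26,26,20,12,5,1,0 for degrees 0…10.
Finally multiplying by (1 - t^2 + t^6), the product of all factors after the first has coefficients 1,5,11,15,14,6,-5,-9,-3,9,21 for degrees 0…10.
[t^10] = 1·21 + 2·9 + 1·(-3) = 36.

36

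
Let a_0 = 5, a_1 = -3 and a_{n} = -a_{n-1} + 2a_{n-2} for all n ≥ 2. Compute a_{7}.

-339

The ordinary generating function has denominator 1 + z - 2z^2.
Iterating the recurrence: a_0,…,a_{7} = 5, -3, 13, -19, 45, -83, 173, -339.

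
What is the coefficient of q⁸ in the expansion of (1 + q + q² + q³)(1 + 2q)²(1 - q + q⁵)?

9

(1 + q + q² + q³) has coefficients 1,1,1,1 for degrees 0…3.
(1 + 2q)² has coefficients 1,4,4,0,0,0,0,0,0 for degrees 0…8.
Finally multiplying by (1 - q + q⁵), the product of all factors after the first has coefficients 1,3,0,-4,0,1,4,4,0 for degrees 0…8.
[q⁸] = 1·0 + 1·4 + 1·4 + 1·1 = 9.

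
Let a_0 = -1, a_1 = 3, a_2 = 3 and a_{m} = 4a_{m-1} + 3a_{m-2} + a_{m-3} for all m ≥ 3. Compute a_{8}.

44351

The ordinary generating function has denominator 1 - 4z - 3z^2 - z^3.
Iterating the recurrence: a_0,…,a_{8} = -1, 3, 3, 20, 92, 431, 2020, 9465, 44351.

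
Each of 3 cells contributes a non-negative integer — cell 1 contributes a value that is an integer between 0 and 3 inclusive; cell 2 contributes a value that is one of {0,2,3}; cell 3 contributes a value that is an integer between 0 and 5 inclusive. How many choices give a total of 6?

The generating function for the choices is (1 + y + y^2 + y^3)·(1 + y^2 + y^3)·(1 + y + y^2 + y^3 + y^4 + y^5); the count is [y^6].
(1 + y + y^2 + y^3) has coefficients 1,1,1,1 for degrees 0…3.
(1 + y^2 + y^3) has coefficients 1,0,1,1,0,0,0 for degrees 0…6.
Finally multiplying by (1 + y + y^2 + y^3 + y^4 + y^5), the product of all factors after the first has coefficients 1,1,2,3,3,3,2 for degrees 0…6.
[y^6] = 1·2 + 1·3 + 1·3 + 1·3 = 11.

11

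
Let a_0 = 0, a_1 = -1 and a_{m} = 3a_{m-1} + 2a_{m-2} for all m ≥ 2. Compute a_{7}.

The ordinary generating function has denominator 1 - 3z - 2z^2.
Iterating the recurrence: a_0,…,a_{7} = 0, -1, -3, -11, -39, -139, -495, -1763.

-1763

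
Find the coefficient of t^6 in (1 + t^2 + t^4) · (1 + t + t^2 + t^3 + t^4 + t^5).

(1 + t^2 + t^4) has coefficients 1,0,1,0,1 for degrees 0…4.
(1 + t + t^2 + t^3 + t^4 + t^5) has coefficients 1,1,1,1,1,1,0 for degrees 0…6.
[t^6] = 1·0 + 1·1 + 1·1 = 2.

2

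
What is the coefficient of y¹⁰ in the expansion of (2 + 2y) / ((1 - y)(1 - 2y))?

6140

Partial fractions give a closed form: a_n = (-4)·1^n + (6)·2^n.
At n = 10: a_10 = 6140.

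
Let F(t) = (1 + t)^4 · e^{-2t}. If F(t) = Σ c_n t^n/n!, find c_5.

The EGF product rule gives c_5 = Σ_{k_1+k_2=5} C(5; k_1,k_2) · ∏ g_i(k_i), where (1+t)^4 gives the falling factorial (4)_k; e^{-2t} gives (-2)^k.
g_1(k) for k = 0…5: 1, 4, 12, 24, 24, 0.
g_2(k) for k = 0…5: 1, -2, 4, -8, 16, -32.
c_5 = Σ_k C(5,k)·g_1(k)·g_2(5−k) = 1·1·(-32) + 5·4·16 + 10·12·(-8) + 10·24·4 + 5·24·(-2) = −32 + 320 − 960 + 960 − 240 = 48.

48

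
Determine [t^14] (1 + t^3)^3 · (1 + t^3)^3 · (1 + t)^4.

90

(1 + t^3)^3 has coefficients 1,0,0,3,0,0,3,0,0,1 for degrees 0…9.
(1 + t^3)^3 has coefficients 1,0,0,3,0,0,3,0,0,1,0,0,0,0,0 for degrees 0…14.
Finally multiplying by (1 + t)^4, the product of all factors after the first has coefficients 1,4,6,7,13,18,15,15,18,13,7,6,4,1,0 for degrees 0…14.
[t^14] = 1·0 + 3·6 + 3·18 + 1·18 = 90.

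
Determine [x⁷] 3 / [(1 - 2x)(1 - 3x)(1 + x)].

14250

The denominator gives the recurrence a_n = 4a_(n−1) − a_(n−2) − 6a_(n−3) for n ≥ 3; the numerator fixes a_0 = 3, a_1 = 12, a_2 = 45.
Iterating: 3, 12, 45, 150, 483, 1512, 4665, 14250, so a_7 = 14250.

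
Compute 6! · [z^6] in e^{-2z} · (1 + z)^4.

-224

The EGF product rule gives c_6 = Σ_{k_1+k_2=6} C(6; k_1,k_2) · ∏ g_i(k_i), where e^{-2z} gives (-2)^k; (1+z)^4 gives the falling factorial (4)_k.
g_1(k) for k = 0…6: 1, -2, 4, -8, 16, -32, 64.
g_2(k) for k = 0…6: 1, 4, 12, 24, 24, 0, 0.
c_6 = Σ_k C(6,k)·g_1(k)·g_2(6−k) = 15·4·24 + 20·(-8)·24 + 15·16·12 + 6·(-32)·4 + 1·64·1 = 1440 − 3840 + 2880 − 768 + 64 = -224.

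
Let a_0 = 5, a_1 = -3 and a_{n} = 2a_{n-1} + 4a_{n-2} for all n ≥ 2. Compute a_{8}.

The ordinary generating function has denominator 1 - 2x - 4x^2.
Iterating the recurrence: a_0,…,a_{8} = 5, -3, 14, 16, 88, 240, 832, 2624, 8576.

8576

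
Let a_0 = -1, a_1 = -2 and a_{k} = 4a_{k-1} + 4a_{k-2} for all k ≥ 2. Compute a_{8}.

The ordinary generating function has denominator 1 - 4t - 4t^2.
Iterating the recurrence: a_0,…,a_{8} = -1, -2, -12, -56, -272, -1312, -6336, -30592, -147712.

-147712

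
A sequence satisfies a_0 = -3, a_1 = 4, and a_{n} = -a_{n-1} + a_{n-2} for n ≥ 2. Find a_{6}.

The ordinary generating function has denominator 1 + x - x^2.
Iterating the recurrence: a_0,…,a_{6} = -3, 4, -7, 11, -18, 29, -47.

-47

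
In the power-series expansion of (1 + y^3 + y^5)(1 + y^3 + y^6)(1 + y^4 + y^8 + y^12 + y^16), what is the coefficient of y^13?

(1 + y^3 + y^5) has coefficients 1,0,0,1,0,1 for degrees 0…5.
(1 + y^3 + y^6) has coefficients 1,0,0,1,0,0,1,0,0,0,0,0,0,0 for degrees 0…13.
Finally multiplying by (1 + y^4 + y^8 + y^12 + y^16), the product of all factors after the first has coefficients 1,0,0,1,1,0,1,1,1,0,1,1,1,0 for degrees 0…13.
[y^13] = 1·0 + 1·1 + 1·1 = 2.

2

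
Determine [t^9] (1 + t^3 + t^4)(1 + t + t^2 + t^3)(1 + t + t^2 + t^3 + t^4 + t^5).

7

(1 + t^3 + t^4) has coefficients 1,0,0,1,1 for degrees 0…4.
(1 + t + t^2 + t^3) has coefficients 1,1,1,1,0,0,0,0,0,0 for degrees 0…9.
Finally multiplying by (1 + t + t^2 + t^3 + t^4 + t^5), the product of all factors after the first has coefficients 1,2,3,4,4,4,3,2,1,0 for degrees 0…9.
[t^9] = 1·0 + 1·3 + 1·4 = 7.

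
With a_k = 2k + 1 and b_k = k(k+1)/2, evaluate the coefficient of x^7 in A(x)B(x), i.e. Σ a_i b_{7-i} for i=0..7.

336

The convolution is the x^7 coefficient of A(x)B(x).
Σ = 1·28 + 3·21 + 5·15 + 7·10 + 9·6 + 11·3 + 13·1 + 15·0 = 336.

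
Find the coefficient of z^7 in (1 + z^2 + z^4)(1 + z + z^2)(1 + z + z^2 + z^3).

(1 + z^2 + z^4) has coefficients 1,0,1,0,1 for degrees 0…4.
(1 + z + z^2) has coefficients 1,1,1,0,0,0,0,0 for degrees 0…7.
Finally multiplying by (1 + z + z^2 + z^3), the product of all factors after the first has coefficients 1,2,3,3,2,1,0,0 for degrees 0…7.
[z^7] = 1·0 + 1·1 + 1·3 = 4.

4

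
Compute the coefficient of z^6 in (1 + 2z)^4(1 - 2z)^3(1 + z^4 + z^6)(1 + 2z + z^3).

97

(1 + 2z)^4 has coefficients 1,8,24,32,16 for degrees 0…4.
(1 - 2z)^3 has coefficients 1,-6,12,-8,0,0,0 for degrees 0…6.
Multiplying by (1 + z^4 + z^6) gives running coefficients 1,-6,12,-8,1,-6,13 for degrees 0…6.
Finally multiplying by (1 + 2z + z^3), the product of all factors after the first has coefficients 1,-4,0,17,-21,8,-7 for degrees 0…6.
[z^6] = 1·(-7) + 8·8 + 24·(-21) + 32·17 + 16·0 = 97.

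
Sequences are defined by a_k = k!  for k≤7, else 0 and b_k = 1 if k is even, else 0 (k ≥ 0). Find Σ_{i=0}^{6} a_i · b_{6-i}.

747

The convolution is the t^6 coefficient of A(t)B(t).
Σ = 1·1 + 1·0 + 2·1 + 6·0 + 24·1 + 120·0 + 720·1 = 747.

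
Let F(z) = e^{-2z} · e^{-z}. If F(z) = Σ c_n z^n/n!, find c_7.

The EGF product rule gives c_7 = Σ_{k_1+k_2=7} C(7; k_1,k_2) · ∏ g_i(k_i), where e^{-2z} gives (-2)^k; e^{-z} gives (-1)^k.
g_1(k) for k = 0…7: 1, -2, 4, -8, 16, -32, 64, -128.
g_2(k) for k = 0…7: 1, -1, 1, -1, 1, -1, 1, -1.
c_7 = Σ_k C(7,k)·g_1(k)·g_2(7−k) = 1·1·(-1) + 7·(-2)·1 + 21·4·(-1) + 35·(-8)·1 + 35·16·(-1) + 21·(-32)·1 + 7·64·(-1) + 1·(-128)·1 = −1 − 14 − 84 − 280 − 560 − 672 − 448 − 128 = -2187.

-2187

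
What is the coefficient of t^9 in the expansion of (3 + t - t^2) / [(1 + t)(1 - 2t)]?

The denominator gives the recurrence a_n = a_(n−1) + 2a_(n−2) for n ≥ 3; the numerator fixes a_0 = 3, a_1 = 4, a_2 = 9.
Iterating: 3, 4, 9, 17, 35, 69, 139, 277, 555, 1109, so a_9 = 1109.

1109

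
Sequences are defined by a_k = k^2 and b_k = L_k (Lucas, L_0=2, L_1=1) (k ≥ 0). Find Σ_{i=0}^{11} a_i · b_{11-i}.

3344

Write out a_i and b_{11-i} for i = 0,…,11 and sum the products.
Σ = 0·199 + 1·123 + 4·76 + 9·47 + 16·29 + 25·18 + 36·11 + 49·7 + 64·4 + 81·3 + 100·1 + 121·2 = 3344.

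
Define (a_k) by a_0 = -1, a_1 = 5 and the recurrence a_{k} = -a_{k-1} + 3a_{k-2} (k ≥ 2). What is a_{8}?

The ordinary generating function has denominator 1 + t - 3t^2.
Iterating the recurrence: a_0,…,a_{8} = -1, 5, -8, 23, -47, 116, -257, 605, -1376.

-1376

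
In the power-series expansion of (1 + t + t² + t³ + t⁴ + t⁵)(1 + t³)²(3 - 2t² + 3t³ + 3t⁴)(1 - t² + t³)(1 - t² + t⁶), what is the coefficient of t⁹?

(1 + t + t² + t³ + t⁴ + t⁵) has coefficients 1,1,1,1,1,1 for degrees 0…5.
(1 + t³)² has coefficients 1,0,0,2,0,0,1,0,0,0 for degrees 0…9.
Multiplying by (3 - 2t² + 3t³ + 3t⁴) gives running coefficients 3,0,-2,9,3,-4,9,6,-2,3 for degrees 0…9.
Multiplying by (1 - t² + t³) gives running coefficients 3,0,-5,12,5,-15,15,13,-15,6 for degrees 0…9.
Finally multiplying by (1 - t² + t⁶), the product of all factors after the first has coefficients 3,0,-8,12,10,-27,13,28,-35,5 for degrees 0…9.
[t⁹] = 1·5 + 1·(-35) + 1·28 + 1·13 + 1·(-27) + 1·10 = -6.

-6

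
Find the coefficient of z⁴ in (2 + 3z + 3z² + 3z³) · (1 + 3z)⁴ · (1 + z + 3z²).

(2 + 3z + 3z² + 3z³) has coefficients 2,3,3,3 for degrees 0…3.
(1 + 3z)⁴ has coefficients 1,12,54,108,81 for degrees 0…4.
Finally multiplying by (1 + z + 3z²), the product of all factors after the first has coefficients 1,13,69,198,351 for degrees 0…4.
[z⁴] = 2·351 + 3·198 + 3·69 + 3·13 = 1542.

1542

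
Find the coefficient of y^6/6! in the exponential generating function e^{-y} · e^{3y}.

64

The EGF product rule gives c_6 = Σ_{k_1+k_2=6} C(6; k_1,k_2) · ∏ g_i(k_i), where e^{-y} gives (-1)^k; e^{3y} gives (3)^k.
g_1(k) for k = 0…6: 1, -1, 1, -1, 1, -1, 1.
g_2(k) for k = 0…6: 1, 3, 9, 27, 81, 243, 729.
c_6 = Σ_k C(6,k)·g_1(k)·g_2(6−k) = 1·1·729 + 6·(-1)·243 + 15·1·81 + 20·(-1)·27 + 15·1·9 + 6·(-1)·3 + 1·1·1 = 729 − 1458 + 1215 − 540 + 135 − 18 + 1 = 64.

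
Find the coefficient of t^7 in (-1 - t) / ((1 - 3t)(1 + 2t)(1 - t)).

Partial fractions give a closed form: a_n = (-6/5)·3^n + (-2/15)·(-2)^n + (1/3)·1^n.
At n = 7: a_7 = -2607.

-2607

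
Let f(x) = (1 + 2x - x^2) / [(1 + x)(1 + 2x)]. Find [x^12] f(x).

-2046

The denominator gives the recurrence a_n = −3a_(n−1) − 2a_(n−2) for n ≥ 3; the numerator fixes a_0 = 1, a_1 = -1, a_2 = 0.
Iterating: 1, -1, 0, 2, -6, 14, -30, 62, -126, 254, -510, 1022, -2046, so a_12 = -2046.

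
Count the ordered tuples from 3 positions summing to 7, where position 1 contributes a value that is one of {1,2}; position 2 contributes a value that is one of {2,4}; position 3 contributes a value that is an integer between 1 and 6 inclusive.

4

The generating function for the choices is (z + z^2)·(z^2 + z^4)·(z + z^2 + z^3 + z^4 + z^5 + z^6); the count is [z^7].
(z + z^2) has coefficients 0,1,1 for degrees 0…2.
(z^2 + z^4) has coefficients 0,0,1,0,1,0,0,0 for degrees 0…7.
Finally multiplying by (z + z^2 + z^3 + z^4 + z^5 + z^6), the product of all factors after the first has coefficients 0,0,0,1,1,2,2,2 for degrees 0…7.
[z^7] = 1·2 + 1·2 = 4.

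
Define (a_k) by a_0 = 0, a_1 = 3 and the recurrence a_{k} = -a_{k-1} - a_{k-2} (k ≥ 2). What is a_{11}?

The ordinary generating function has denominator 1 + x + x^2.
Iterating the recurrence: a_0,…,a_{11} = 0, 3, -3, 0, 3, -3, 0, 3, -3, 0, 3, -3.

-3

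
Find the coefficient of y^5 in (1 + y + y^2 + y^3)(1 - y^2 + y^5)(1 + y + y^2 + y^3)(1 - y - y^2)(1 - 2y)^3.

(1 + y + y^2 + y^3) has coefficients 1,1,1,1 for degrees 0…3.
(1 - y^2 + y^5) has coefficients 1,0,-1,0,0,1 for degrees 0…5.
Multiplying by (1 + y + y^2 + y^3) gives running coefficients 1,1,0,0,-1,0 for degrees 0…5.
Multiplying by (1 - y - y^2) gives running coefficients 1,0,-2,-1,-1,1 for degrees 0…5.
Finally multiplying by (1 - 2y)^3, the product of all factors after the first has coefficients 1,-6,10,3,-19,11 for degrees 0…5.
[y^5] = 1·11 + 1·(-19) + 1·3 + 1·10 = 5.

5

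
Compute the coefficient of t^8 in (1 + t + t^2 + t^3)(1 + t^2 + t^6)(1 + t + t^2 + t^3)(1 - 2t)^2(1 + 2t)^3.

(1 + t + t^2 + t^3) has coefficients 1,1,1,1 for degrees 0…3.
(1 + t^2 + t^6) has coefficients 1,0,1,0,0,0,1,0,0 for degrees 0…8.
Multiplying by (1 + t + t^2 + t^3) gives running coefficients 1,1,2,2,1,1,1,1,1 for degrees 0…8.
Multiplying by (1 - 2t)^2 gives running coefficients 1,-3,2,-2,1,5,1,1,1 for degrees 0…8.
Finally multiplying by (1 + 2t)^3, the product of all factors after the first has coefficients 1,3,-4,-18,-11,3,27,75,59 for degrees 0…8.
[t^8] = 1·59 + 1·75 + 1·27 + 1·3 = 164.

164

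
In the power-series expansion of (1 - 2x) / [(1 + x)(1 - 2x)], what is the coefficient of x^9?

The denominator gives the recurrence a_n = a_(n−1) + 2a_(n−2) for n ≥ 2; the numerator fixes a_0 = 1, a_1 = -1.
Iterating: 1, -1, 1, -1, 1, -1, 1, -1, 1, -1, so a_9 = -1.

-1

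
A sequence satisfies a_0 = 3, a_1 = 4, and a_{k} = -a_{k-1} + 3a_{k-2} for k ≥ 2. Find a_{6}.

11

The ordinary generating function has denominator 1 + y - 3y^2.
Iterating the recurrence: a_0,…,a_{6} = 3, 4, 5, 7, 8, 13, 11.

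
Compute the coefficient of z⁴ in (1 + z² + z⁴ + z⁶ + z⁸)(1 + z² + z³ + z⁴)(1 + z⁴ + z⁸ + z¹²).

4

(1 + z² + z⁴ + z⁶ + z⁸) has coefficients 1,0,1,0,1 for degrees 0…4.
(1 + z² + z³ + z⁴) has coefficients 1,0,1,1,1 for degrees 0…4.
Finally multiplying by (1 + z⁴ + z⁸ + z¹²), the product of all factors after the first has coefficients 1,0,1,1,2 for degrees 0…4.
[z⁴] = 1·2 + 1·1 + 1·1 = 4.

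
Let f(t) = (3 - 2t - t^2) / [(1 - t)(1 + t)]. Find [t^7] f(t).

The denominator gives the recurrence a_n = a_(n−2) for n ≥ 3; the numerator fixes a_0 = 3, a_1 = -2, a_2 = 2.
Iterating: 3, -2, 2, -2, 2, -2, 2, -2, so a_7 = -2.

-2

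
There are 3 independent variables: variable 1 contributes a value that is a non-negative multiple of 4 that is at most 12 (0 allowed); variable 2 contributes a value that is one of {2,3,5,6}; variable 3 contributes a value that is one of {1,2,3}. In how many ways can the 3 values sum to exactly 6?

2

The generating function for the choices is (1 + z⁴ + z⁸ + z¹²)·(z² + z³ + z⁵ + z⁶)·(z + z² + z³); the count is [z⁶].
(1 + z⁴ + z⁸ + z¹²) has coefficients 1,0,0,0,1,0,0 for degrees 0…6.
(z² + z³ + z⁵ + z⁶) has coefficients 0,0,1,1,0,1,1 for degrees 0…6.
Finally multiplying by (z + z² + z³), the product of all factors after the first has coefficients 0,0,0,1,2,2,2 for degrees 0…6.
[z⁶] = 1·2 + 1·0 = 2.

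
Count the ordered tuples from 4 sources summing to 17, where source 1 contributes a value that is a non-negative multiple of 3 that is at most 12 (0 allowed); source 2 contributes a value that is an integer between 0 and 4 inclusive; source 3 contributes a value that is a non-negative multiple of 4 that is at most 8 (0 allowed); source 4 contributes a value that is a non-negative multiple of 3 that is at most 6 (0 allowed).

The generating function for the choices is (1 + z³ + z⁶ + z⁹ + z¹²)·(1 + z + z² + z³ + z⁴)·(1 + z⁴ + z⁸)·(1 + z³ + z⁶); the count is [z¹⁷].
(1 + z³ + z⁶ + z⁹ + z¹²) has coefficients 1,0,0,1,0,0,1,0,0,1,0,0,1 for degrees 0…12.
(1 + z + z² + z³ + z⁴) has coefficients 1,1,1,1,1,0,0,0,0,0,0,0,0,0,0,0,0,0 for degrees 0…17.
Multiplying by (1 + z⁴ + z⁸) gives running coefficients 1,1,1,1,2,1,1,1,2,1,1,1,1,0,0,0,0,0 for degrees 0…17.
Finally multiplying by (1 + z³ + z⁶), the product of all factors after the first has coefficients 1,1,1,2,3,2,3,4,4,3,4,4,3,2,3,2,1,1 for degrees 0…17.
[z¹⁷] = 1·1 + 1·3 + 1·4 + 1·4 + 1·2 = 14.

14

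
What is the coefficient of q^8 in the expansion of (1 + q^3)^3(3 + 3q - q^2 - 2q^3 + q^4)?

(1 + q^3)^3 has coefficients 1,0,0,3,0,0,3,0,0 for degrees 0…8.
(3 + 3q - q^2 - 2q^3 + q^4) has coefficients 3,3,-1,-2,1,0,0,0,0 for degrees 0…8.
[q^8] = 1·0 + 3·0 + 3·(-1) = -3.

-3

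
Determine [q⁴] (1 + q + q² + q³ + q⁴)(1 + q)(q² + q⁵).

(1 + q + q² + q³ + q⁴) has coefficients 1,1,1,1,1 for degrees 0…4.
(1 + q) has coefficients 1,1,0,0,0 for degrees 0…4.
Finally multiplying by (q² + q⁵), the product of all factors after the first has coefficients 0,0,1,1,0 for degrees 0…4.
[q⁴] = 1·0 + 1·1 + 1·1 + 1·0 + 1·0 = 2.

2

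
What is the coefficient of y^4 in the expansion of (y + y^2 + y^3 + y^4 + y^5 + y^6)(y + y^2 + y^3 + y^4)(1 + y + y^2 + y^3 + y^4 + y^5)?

6

(y + y^2 + y^3 + y^4 + y^5 + y^6) has coefficients 0,1,1,1,1 for degrees 0…4.
(y + y^2 + y^3 + y^4) has coefficients 0,1,1,1,1 for degrees 0…4.
Finally multiplying by (1 + y + y^2 + y^3 + y^4 + y^5), the product of all factors after the first has coefficients 0,1,2,3,4 for degrees 0…4.
[y^4] = 1·3 + 1·2 + 1·1 + 1·0 = 6.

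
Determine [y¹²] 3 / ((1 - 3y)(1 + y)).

Partial fractions give a closed form: a_n = (9/4)·3^n + (3/4)·(-1)^n.
At n = 12: a_12 = 1195743.

1195743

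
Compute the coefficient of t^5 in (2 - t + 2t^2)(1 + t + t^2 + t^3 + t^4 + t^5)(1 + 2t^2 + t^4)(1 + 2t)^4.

458

(2 - t + 2t^2) has coefficients 2,-1,2 for degrees 0…2.
(1 + t + t^2 + t^3 + t^4 + t^5) has coefficients 1,1,1,1,1,1 for degrees 0…5.
Multiplying by (1 + 2t^2 + t^4) gives running coefficients 1,1,3,3,4,4 for degrees 0…5.
Finally multiplying by (1 + 2t)^4, the product of all factors after the first has coefficients 1,9,35,83,148,220 for degrees 0…5.
[t^5] = 2·220 − 1·148 + 2·83 = 458.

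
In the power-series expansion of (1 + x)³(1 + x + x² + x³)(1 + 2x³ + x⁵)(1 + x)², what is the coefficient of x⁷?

(1 + x)³ has coefficients 1,3,3,1 for degrees 0…3.
(1 + x + x² + x³) has coefficients 1,1,1,1,0,0,0,0 for degrees 0…7.
Multiplying by (1 + 2x³ + x⁵) gives running coefficients 1,1,1,3,2,3,3,1 for degrees 0…7.
Finally multiplying by (1 + x)², the product of all factors after the first has coefficients 1,3,4,6,9,10,11,10 for degrees 0…7.
[x⁷] = 1·10 + 3·11 + 3·10 + 1·9 = 82.

82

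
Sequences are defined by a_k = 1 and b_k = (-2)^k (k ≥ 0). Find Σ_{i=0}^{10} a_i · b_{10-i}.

683

Write out a_i and b_{10-i} for i = 0,…,10 and sum the products.
Σ = 1·1024 + 1·(-512) + 1·256 + 1·(-128) + 1·64 + 1·(-32) + 1·16 + 1·(-8) + 1·4 + 1·(-2) + 1·1 = 683.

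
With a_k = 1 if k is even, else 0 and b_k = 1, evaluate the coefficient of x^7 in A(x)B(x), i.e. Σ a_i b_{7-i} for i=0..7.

Write out a_i and b_{7-i} for i = 0,…,7 and sum the products.
Σ = 1·1 + 0·1 + 1·1 + 0·1 + 1·1 + 0·1 + 1·1 + 0·1 = 4.

4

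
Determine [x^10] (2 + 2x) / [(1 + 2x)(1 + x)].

Partial fractions give a closed form: a_n = (2)·(-2)^n.
At n = 10: a_10 = 2048.

2048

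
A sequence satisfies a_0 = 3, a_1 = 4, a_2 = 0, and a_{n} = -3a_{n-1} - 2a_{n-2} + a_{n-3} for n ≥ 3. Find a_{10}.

539

The ordinary generating function has denominator 1 + 3t + 2t^2 - t^3.
Iterating the recurrence: a_0,…,a_{10} = 3, 4, 0, -5, 19, -47, 98, -181, 300, -440, 539.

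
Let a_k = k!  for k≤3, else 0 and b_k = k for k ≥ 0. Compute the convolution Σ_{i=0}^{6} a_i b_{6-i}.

37

Write out a_i and b_{6-i} for i = 0,…,6 and sum the products.
Σ = 1·6 + 1·5 + 2·4 + 6·3 + 0·2 + 0·1 + 0·0 = 37.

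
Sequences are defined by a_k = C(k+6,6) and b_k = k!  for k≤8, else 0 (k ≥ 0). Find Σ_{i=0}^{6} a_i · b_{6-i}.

4542

This is [x^6] in the product of the two ordinary generating functions.
Σ = 1·720 + 7·120 + 28·24 + 84·6 + 210·2 + 462·1 + 924·1 = 4542.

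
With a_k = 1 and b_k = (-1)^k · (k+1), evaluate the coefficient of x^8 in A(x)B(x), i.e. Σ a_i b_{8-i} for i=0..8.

5

The convolution is the t^8 coefficient of A(t)B(t).
Σ = 1·9 + 1·(-8) + 1·7 + 1·(-6) + 1·5 + 1·(-4) + 1·3 + 1·(-2) + 1·1 = 5.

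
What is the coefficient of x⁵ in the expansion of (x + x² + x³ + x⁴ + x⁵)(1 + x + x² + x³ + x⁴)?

(x + x² + x³ + x⁴ + x⁵) has coefficients 0,1,1,1,1,1 for degrees 0…5.
(1 + x + x² + x³ + x⁴) has coefficients 1,1,1,1,1,0 for degrees 0…5.
[x⁵] = 1·1 + 1·1 + 1·1 + 1·1 + 1·1 = 5.

5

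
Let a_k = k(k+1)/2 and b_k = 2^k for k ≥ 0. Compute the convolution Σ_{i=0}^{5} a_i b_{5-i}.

99

The convolution is the t^5 coefficient of A(t)B(t).
Σ = 0·32 + 1·16 + 3·8 + 6·4 + 10·2 + 15·1 = 99.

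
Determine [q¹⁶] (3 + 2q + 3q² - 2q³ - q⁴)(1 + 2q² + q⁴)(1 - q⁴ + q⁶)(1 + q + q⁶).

7

(3 + 2q + 3q² - 2q³ - q⁴) has coefficients 3,2,3,-2,-1 for degrees 0…4.
(1 + 2q² + q⁴) has coefficients 1,0,2,0,1,0,0,0,0,0,0,0,0,0,0,0,0 for degrees 0…16.
Multiplying by (1 - q⁴ + q⁶) gives running coefficients 1,0,2,0,0,0,-1,0,1,0,1,0,0,0,0,0,0 for degrees 0…16.
Finally multiplying by (1 + q + q⁶), the product of all factors after the first has coefficients 1,1,2,2,0,0,0,-1,3,1,1,1,-1,0,1,0,1 for degrees 0…16.
[q¹⁶] = 3·1 + 2·0 + 3·1 − 2·0 − 1·(-1) = 7.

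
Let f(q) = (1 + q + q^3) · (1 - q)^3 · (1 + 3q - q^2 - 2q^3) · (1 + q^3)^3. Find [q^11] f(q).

(1 + q + q^3) has coefficients 1,1,0,1 for degrees 0…3.
(1 - q)^3 has coefficients 1,-3,3,-1,0,0,0,0,0,0,0,0 for degrees 0…11.
Multiplying by (1 + 3q - q^2 - 2q^3) gives running coefficients 1,0,-7,9,0,-5,2,0,0,0,0,0 for degrees 0…11.
Finally multiplying by (1 + q^3)^3, the product of all factors after the first has coefficients 1,0,-7,12,0,-26,32,0,-36,34,0,-22 for degrees 0…11.
[q^11] = 1·(-22) + 1·0 + 1·(-36) = -58.

-58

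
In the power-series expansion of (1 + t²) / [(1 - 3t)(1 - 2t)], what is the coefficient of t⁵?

730

The denominator gives the recurrence a_n = 5a_(n−1) − 6a_(n−2) for n ≥ 3; the numerator fixes a_0 = 1, a_1 = 5, a_2 = 20.
Iterating: 1, 5, 20, 70, 230, 730, so a_5 = 730.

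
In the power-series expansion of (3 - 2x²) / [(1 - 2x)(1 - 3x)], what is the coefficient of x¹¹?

1465985

The denominator gives the recurrence a_n = 5a_(n−1) − 6a_(n−2) for n ≥ 3; the numerator fixes a_0 = 3, a_1 = 15, a_2 = 55.
Iterating: 3, 15, 55, 185, 595, 1865, 5755, 17585, 53395, 161465, 486955, 1465985, so a_11 = 1465985.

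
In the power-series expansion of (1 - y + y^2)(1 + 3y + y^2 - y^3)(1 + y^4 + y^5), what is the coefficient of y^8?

3

(1 - y + y^2) has coefficients 1,-1,1 for degrees 0…2.
(1 + 3y + y^2 - y^3) has coefficients 1,3,1,-1,0,0,0,0,0 for degrees 0…8.
Finally multiplying by (1 + y^4 + y^5), the product of all factors after the first has coefficients 1,3,1,-1,1,4,4,0,-1 for degrees 0…8.
[y^8] = 1·(-1) − 1·0 + 1·4 = 3.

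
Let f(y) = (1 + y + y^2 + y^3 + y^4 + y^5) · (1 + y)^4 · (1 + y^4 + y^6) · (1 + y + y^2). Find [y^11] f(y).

(1 + y + y^2 + y^3 + y^4 + y^5) has coefficients 1,1,1,1,1,1 for degrees 0…5.
(1 + y)^4 has coefficients 1,4,6,4,1,0,0,0,0,0,0,0 for degrees 0…11.
Multiplying by (1 + y^4 + y^6) gives running coefficients 1,4,6,4,2,4,7,8,7,4,1,0 for degrees 0…11.
Finally multiplying by (1 + y + y^2), the product of all factors after the first has coefficients 1,5,11,14,12,10,13,19,22,19,12,5 for degrees 0…11.
[y^11] = 1·5 + 1·12 + 1·19 + 1·22 + 1·19 + 1·13 = 90.

90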